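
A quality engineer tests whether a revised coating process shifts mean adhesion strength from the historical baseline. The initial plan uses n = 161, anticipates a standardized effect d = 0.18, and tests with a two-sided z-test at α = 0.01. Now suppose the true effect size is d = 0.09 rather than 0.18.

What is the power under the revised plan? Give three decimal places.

Power ≈ 0.076

With d = 0.09: δ = d·√n = 0.09 × √161 = 1.1420. Critical value z_{0.005} = 2.576.
Revised power = Φ(δ − 2.576) + Φ(−δ − 2.576) = Φ(-1.434) + Φ(-3.718) = 0.0758 + 0.0001 = 0.0759.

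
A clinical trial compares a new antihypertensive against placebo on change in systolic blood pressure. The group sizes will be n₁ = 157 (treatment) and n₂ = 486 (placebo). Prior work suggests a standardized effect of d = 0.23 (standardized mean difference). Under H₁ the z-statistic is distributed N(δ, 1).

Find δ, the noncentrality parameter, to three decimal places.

δ ≈ 2.505

δ = d / √(1/n₁ + 1/n₂) = 0.23 / √(1/157 + 1/486) = 2.5055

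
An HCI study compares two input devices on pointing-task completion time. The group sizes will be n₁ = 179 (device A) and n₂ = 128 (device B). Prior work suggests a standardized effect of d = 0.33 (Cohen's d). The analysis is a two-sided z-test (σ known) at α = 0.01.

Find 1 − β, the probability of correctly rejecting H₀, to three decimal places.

Power ≈ 0.608

Noncentrality parameter: δ = d / √(1/n₁ + 1/n₂) = 0.33 / √(1/179 + 1/128) = 2.8509
Two-sided α = 0.01 → critical value z_{0.005} = 2.576.
Power = Φ(δ − 2.576) + Φ(−δ − 2.576) = Φ(0.275) + Φ(-5.427) = 0.6084 + 0.0000 = 0.6084.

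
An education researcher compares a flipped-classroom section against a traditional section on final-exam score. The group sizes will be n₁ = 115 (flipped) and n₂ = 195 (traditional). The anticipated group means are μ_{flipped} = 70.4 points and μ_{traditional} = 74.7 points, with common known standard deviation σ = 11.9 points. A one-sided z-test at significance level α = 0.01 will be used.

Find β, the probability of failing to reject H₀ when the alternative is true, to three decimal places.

β ≈ 0.228

Standardized effect: d = |μ_{flipped} − μ_{traditional}| / σ = |70.4 − 74.7| / 11.9 = 0.3613
Noncentrality parameter: δ = d / √(1/n₁ + 1/n₂) = 0.3613 / √(1/115 + 1/195) = 3.0733
One-sided α = 0.01 → critical value z_{0.01} = 2.326.
Power = Φ(δ − 2.326) = Φ(0.747) = 0.7725.
Type II error: β = 1 − power = 1 − 0.7725 = 0.2275.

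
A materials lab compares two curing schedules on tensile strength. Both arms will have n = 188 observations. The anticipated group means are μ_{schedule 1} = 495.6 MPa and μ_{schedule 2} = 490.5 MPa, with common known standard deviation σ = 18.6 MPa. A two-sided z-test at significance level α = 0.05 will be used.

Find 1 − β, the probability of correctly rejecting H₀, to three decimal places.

Standardized effect: d = |μ_{schedule 1} − μ_{schedule 2}| / σ = |495.6 − 490.5| / 18.6 = 0.2742
Noncentrality parameter: δ = d·√(n/2) = 0.2742 × √(188/2) = 2.6584
Two-sided α = 0.05 → critical value z_{0.025} = 1.960.
Power = Φ(δ − 1.960) + Φ(−δ − 1.960) = Φ(0.698) + Φ(-4.618) = 0.7575 + 0.0000 = 0.7576.

Power ≈ 0.758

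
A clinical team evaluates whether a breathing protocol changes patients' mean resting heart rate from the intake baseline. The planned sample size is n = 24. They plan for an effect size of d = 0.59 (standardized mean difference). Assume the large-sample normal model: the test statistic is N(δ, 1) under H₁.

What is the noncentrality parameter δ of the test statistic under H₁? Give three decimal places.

δ = d·√n = 0.59 × √24 = 2.8904

δ ≈ 2.890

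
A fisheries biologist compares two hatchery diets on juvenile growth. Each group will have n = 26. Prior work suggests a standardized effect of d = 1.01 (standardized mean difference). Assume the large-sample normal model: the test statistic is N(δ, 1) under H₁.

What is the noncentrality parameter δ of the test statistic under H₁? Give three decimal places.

The noncentrality parameter scales effect size by the design's sample-size factor: δ = d·√(n/2) = 1.01 × √(26/2) = 3.6416

δ ≈ 3.642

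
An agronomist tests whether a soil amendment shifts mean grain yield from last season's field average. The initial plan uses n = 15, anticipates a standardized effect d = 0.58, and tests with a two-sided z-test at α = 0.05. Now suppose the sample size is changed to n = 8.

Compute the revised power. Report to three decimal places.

With n = 8: δ = d·√n = 0.58 × √8 = 1.6405. Critical value z_{0.025} = 1.960.
Revised power = Φ(δ − 1.960) + Φ(−δ − 1.960) = Φ(-0.319) + Φ(-3.600) = 0.3747 + 0.0002 = 0.3748.

Power ≈ 0.375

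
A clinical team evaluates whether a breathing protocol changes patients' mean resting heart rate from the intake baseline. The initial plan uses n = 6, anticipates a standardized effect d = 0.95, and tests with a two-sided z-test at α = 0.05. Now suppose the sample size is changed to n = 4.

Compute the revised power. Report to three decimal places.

Power ≈ 0.476

With n = 4: δ = d·√n = 0.95 × √4 = 1.9000. Critical value z_{0.025} = 1.960.
Revised power = Φ(δ − 1.960) + Φ(−δ − 1.960) = Φ(-0.060) + Φ(-3.860) = 0.4761 + 0.0001 = 0.4761.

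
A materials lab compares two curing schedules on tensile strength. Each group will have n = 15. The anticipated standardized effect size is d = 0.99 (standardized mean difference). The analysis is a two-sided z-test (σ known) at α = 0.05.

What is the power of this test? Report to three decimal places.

Noncentrality parameter: δ = d·√(n/2) = 0.99 × √(15/2) = 2.7112
Two-sided α = 0.05 → critical value z_{0.025} = 1.960.
Power = Φ(δ − 1.960) + Φ(−δ − 1.960) = Φ(0.751) + Φ(-4.671) = 0.7738 + 0.0000 = 0.7738.

Power ≈ 0.774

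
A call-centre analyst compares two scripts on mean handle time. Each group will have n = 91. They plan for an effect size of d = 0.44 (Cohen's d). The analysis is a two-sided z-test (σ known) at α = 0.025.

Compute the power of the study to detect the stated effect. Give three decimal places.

Noncentrality parameter: δ = d·√(n/2) = 0.44 × √(91/2) = 2.9680
Two-sided α = 0.025 → critical value z_{0.0125} = 2.241.
Power = Φ(δ − 2.241) + Φ(−δ − 2.241) = Φ(0.727) + Φ(-5.209) = 0.7663 + 0.0000 = 0.7663.

Power ≈ 0.766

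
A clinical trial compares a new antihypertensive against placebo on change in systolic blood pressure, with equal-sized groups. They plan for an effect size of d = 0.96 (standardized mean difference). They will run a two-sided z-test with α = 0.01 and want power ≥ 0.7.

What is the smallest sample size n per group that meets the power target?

For power 0.7 need Φ(δ − z_{0.005}) = 0.7, so δ = z_{0.005} + z_{0.30} = 2.576 + 0.524 = 3.100.
(The Φ(−δ − z_{α/2}) term is vanishingly small for δ > 0 and is dropped in the standard sample-size formula.)
δ = d·√(n/2) ⇒ n = 2(δ/d)² = 2 × (3.100 / 0.96)² = 20.86.
Round up to the next whole unit.

n = 21 per group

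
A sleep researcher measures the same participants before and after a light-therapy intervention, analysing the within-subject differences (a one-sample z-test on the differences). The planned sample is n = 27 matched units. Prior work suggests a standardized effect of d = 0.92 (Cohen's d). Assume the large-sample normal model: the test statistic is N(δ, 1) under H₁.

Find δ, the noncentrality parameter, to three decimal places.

δ = d·√n = 0.92 × √27 = 4.7805

δ ≈ 4.780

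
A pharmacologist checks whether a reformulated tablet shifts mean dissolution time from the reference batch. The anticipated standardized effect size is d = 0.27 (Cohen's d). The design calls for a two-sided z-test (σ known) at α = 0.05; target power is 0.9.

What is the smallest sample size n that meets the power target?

n = 145

For power 0.9 need Φ(δ − z_{0.025}) = 0.9, so δ = z_{0.025} + z_{0.10} = 1.960 + 1.282 = 3.242.
(Ignoring the negligible lower-tail rejection probability gives the usual closed-form inversion.)
δ = d·√n ⇒ n = (δ/d)² = (3.242 / 0.27)² = 144.13.
Rounding up, n = 145.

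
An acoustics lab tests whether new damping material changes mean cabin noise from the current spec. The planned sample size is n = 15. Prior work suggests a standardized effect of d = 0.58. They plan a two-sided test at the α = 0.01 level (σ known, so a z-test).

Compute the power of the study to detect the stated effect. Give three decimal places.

Noncentrality parameter: λ = d·√n = 0.58 × √15 = 2.2463
Critical value for a two-sided test at α = 0.01: z_{α/2} = 2.576.
Power = Φ(λ − 2.576) + Φ(−λ − 2.576) = Φ(-0.329) + Φ(-4.822) = 0.3709 + 0.0000 = 0.3709.

Power ≈ 0.371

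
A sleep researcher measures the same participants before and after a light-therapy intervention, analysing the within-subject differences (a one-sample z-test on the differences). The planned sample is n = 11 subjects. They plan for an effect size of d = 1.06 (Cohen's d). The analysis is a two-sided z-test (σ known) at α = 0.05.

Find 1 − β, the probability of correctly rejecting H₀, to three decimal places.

Power ≈ 0.940

Noncentrality parameter: δ = d·√n = 1.06 × √11 = 3.5156
Two-sided α = 0.05 → critical value z_{0.025} = 1.960.
Power = Φ(δ − 1.960) + Φ(−δ − 1.960) = Φ(1.556) + Φ(-5.476) = 0.9401 + 0.0000 = 0.9401.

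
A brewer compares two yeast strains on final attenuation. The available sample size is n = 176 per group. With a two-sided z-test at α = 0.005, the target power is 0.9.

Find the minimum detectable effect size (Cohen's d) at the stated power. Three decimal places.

Need Φ(δ − 2.807) = 0.9, so δ = 2.807 + 1.282 = 4.089.
(Lower-tail contribution to power is negligible for δ > 0.)
δ = d·√(n/2) ⇒ d = δ/√(n/2) = 4.089/√(176/2) = 0.4358.

d ≈ 0.436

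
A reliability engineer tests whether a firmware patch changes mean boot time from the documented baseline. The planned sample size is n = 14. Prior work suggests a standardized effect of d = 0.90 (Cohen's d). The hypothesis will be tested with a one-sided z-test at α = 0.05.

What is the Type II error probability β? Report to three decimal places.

Noncentrality parameter: λ = d·√n = 0.90 × √14 = 3.3675
One-sided α = 0.05 → critical value z_{0.05} = 1.645.
Power = P(Z > 1.645 − λ) = Φ(1.723) = 0.9575.
Type II error: β = 1 − power = 1 − 0.9575 = 0.0425.

β ≈ 0.042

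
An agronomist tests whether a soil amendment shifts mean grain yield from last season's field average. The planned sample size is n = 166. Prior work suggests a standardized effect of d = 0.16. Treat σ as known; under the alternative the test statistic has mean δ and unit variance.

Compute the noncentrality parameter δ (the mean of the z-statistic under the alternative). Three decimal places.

The noncentrality parameter scales effect size by the design's sample-size factor: δ = d·√n = 0.16 × √166 = 2.0615

δ ≈ 2.061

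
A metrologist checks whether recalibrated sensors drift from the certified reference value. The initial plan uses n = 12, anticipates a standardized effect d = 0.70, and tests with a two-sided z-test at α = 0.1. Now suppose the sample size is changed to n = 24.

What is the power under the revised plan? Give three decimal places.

Power ≈ 0.963

With n = 24: δ = d·√n = 0.70 × √24 = 3.4293. Critical value z_{0.05} = 1.645.
Revised power = Φ(δ − 1.645) + Φ(−δ − 1.645) = Φ(1.784) + Φ(-5.074) = 0.9628 + 0.0000 = 0.9628.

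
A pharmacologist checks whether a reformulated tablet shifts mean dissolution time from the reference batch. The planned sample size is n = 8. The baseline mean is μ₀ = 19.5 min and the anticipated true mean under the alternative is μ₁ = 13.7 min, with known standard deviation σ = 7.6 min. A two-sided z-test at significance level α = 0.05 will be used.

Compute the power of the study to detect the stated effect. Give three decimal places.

Standardized effect: d = |μ₁ − μ₀| / σ = |13.7 − 19.5| / 7.6 = 0.7632
Noncentrality parameter: δ = d·√n = 0.7632 × √8 = 2.1585
Two-sided α = 0.05 → critical value z_{0.025} = 1.960.
Power = Φ(δ − 1.960) + Φ(−δ − 1.960) = Φ(0.199) + Φ(-4.119) = 0.5787 + 0.0000 = 0.5787.

Power ≈ 0.579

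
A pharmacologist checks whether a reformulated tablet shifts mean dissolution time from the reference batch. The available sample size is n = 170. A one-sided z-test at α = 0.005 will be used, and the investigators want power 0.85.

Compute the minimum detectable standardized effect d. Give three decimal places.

d ≈ 0.277

Required noncentrality: δ = z_{0.005} + z_{0.15} = 2.576 + 1.036 = 3.612.
δ = d·√n ⇒ d = δ/√n = 3.612/√170 = 0.2770.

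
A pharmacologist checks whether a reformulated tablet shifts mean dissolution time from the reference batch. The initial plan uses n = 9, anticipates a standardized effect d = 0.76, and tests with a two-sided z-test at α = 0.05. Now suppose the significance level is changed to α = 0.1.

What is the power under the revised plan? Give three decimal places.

δ = d·√n = 0.76 × √9 = 2.2800 (unchanged). New critical value: z_{0.05} = 1.645.
Revised power = Φ(δ − 1.645) + Φ(−δ − 1.645) = Φ(0.635) + Φ(-3.925) = 0.7373 + 0.0000 = 0.7374.

Power ≈ 0.737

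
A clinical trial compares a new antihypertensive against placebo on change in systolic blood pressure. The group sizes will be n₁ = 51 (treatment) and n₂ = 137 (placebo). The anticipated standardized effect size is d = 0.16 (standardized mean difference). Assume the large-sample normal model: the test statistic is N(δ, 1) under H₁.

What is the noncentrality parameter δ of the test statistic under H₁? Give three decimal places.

The noncentrality parameter scales effect size by the design's sample-size factor: δ = d / √(1/n₁ + 1/n₂) = 0.16 / √(1/51 + 1/137) = 0.9754

δ ≈ 0.975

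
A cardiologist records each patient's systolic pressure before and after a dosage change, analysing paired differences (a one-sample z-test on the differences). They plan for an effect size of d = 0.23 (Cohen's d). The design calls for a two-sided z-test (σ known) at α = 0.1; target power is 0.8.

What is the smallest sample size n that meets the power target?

n = 117

Set Φ(δ − 1.645) = 0.8; then δ − 1.645 = Φ⁻¹(0.8) = 0.842, giving δ = 2.486.
(For δ > 0 the lower-tail rejection region contributes negligibly to power, so the one-term inversion is standard.)
δ = d·√n ⇒ n = (δ/d)² = (2.486 / 0.23)² = 116.87.
Rounding up, n = 117.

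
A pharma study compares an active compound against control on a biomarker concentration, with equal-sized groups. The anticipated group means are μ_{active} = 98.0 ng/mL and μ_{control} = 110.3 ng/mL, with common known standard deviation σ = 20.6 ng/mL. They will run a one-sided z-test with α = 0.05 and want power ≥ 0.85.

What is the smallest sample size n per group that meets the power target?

Standardized effect: d = |μ_{active} − μ_{control}| / σ = |98.0 − 110.3| / 20.6 = 0.5971
For power 0.85 need Φ(δ − z_{0.05}) = 0.85, so δ = z_{0.05} + z_{0.15} = 1.645 + 1.036 = 2.681.
δ = d·√(n/2) ⇒ n = 2(δ/d)² = 2 × (2.681 / 0.5971)² = 40.33.
Rounding up, n = 41 per group.

n = 41 per group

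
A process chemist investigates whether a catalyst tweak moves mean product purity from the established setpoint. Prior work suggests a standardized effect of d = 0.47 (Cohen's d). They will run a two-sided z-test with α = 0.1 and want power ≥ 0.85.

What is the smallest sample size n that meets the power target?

n = 33

Set Φ(δ − 1.645) = 0.85; then δ − 1.645 = Φ⁻¹(0.85) = 1.036, giving δ = 2.681.
(For δ > 0 the lower-tail rejection region contributes negligibly to power, so the one-term inversion is standard.)
δ = d·√n ⇒ n = (δ/d)² = (2.681 / 0.47)² = 32.55.
Rounding up, n = 33.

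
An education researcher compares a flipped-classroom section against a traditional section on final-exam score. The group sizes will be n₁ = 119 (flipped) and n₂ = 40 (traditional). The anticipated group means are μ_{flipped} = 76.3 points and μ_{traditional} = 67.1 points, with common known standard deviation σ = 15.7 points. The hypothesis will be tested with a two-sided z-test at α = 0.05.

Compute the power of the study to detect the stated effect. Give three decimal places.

Power ≈ 0.894

Standardized effect: d = |μ_{flipped} − μ_{traditional}| / σ = |76.3 − 67.1| / 15.7 = 0.5860
Noncentrality parameter: δ = d / √(1/n₁ + 1/n₂) = 0.5860 / √(1/119 + 1/40) = 3.2062
Two-sided α = 0.05 → critical value z_{0.025} = 1.960.
Power = Φ(δ − 1.960) + Φ(−δ − 1.960) = Φ(1.246) + Φ(-5.166) = 0.8937 + 0.0000 = 0.8937.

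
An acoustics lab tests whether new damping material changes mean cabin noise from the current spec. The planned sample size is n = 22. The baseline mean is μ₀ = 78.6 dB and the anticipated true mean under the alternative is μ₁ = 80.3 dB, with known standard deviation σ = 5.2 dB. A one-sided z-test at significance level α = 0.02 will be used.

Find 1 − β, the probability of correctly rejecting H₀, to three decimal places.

Standardized effect: d = |μ₁ − μ₀| / σ = |80.3 − 78.6| / 5.2 = 0.3269
Noncentrality parameter: δ = d·√n = 0.3269 × √22 = 1.5334
Critical value for a one-sided test at α = 0.02: z_α = 2.054.
Power = P(Z > 2.054 − δ) = Φ(-0.520) = 0.3014.

Power ≈ 0.301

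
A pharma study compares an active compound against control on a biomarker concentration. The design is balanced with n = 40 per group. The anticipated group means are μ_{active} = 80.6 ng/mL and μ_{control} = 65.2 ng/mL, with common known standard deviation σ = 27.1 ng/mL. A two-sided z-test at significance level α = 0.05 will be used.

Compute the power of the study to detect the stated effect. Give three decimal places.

Standardized effect: d = |μ_{active} − μ_{control}| / σ = |80.6 − 65.2| / 27.1 = 0.5683
Noncentrality parameter: δ = d·√(n/2) = 0.5683 × √(40/2) = 2.5414
Critical value for a two-sided test at α = 0.05: z_{α/2} = 1.960.
Power = Φ(δ − 1.960) + Φ(−δ − 1.960) = Φ(0.581) + Φ(-4.501) = 0.7195 + 0.0000 = 0.7195.

Power ≈ 0.720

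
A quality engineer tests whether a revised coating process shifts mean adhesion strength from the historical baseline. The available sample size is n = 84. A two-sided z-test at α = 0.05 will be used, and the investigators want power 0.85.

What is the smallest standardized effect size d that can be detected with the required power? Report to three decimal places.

Need Φ(δ − 1.960) = 0.85, so δ = 1.960 + 1.036 = 2.996.
(Lower-tail contribution to power is negligible for δ > 0.)
δ = d·√n ⇒ d = δ/√n = 2.996/√84 = 0.3269.

d ≈ 0.327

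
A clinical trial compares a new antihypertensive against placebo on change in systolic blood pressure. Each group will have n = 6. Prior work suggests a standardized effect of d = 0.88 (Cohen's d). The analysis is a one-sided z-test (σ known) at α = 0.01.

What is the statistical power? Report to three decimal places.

Noncentrality parameter: δ = d·√(n/2) = 0.88 × √(6/2) = 1.5242
One-sided α = 0.01 → critical value z_{0.01} = 2.326.
Power = Φ(δ − 2.326) = Φ(-0.802) = 0.2112.

Power ≈ 0.211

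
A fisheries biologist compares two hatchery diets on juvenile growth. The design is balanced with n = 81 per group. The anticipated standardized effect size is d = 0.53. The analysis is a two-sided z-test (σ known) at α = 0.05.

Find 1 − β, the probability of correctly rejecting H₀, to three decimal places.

Power ≈ 0.921

Noncentrality parameter: δ = d·√(n/2) = 0.53 × √(81/2) = 3.3729
Critical value for a two-sided test at α = 0.05: z_{α/2} = 1.960.
Power = Φ(δ − 1.960) + Φ(−δ − 1.960) = Φ(1.413) + Φ(-5.333) = 0.9212 + 0.0000 = 0.9212.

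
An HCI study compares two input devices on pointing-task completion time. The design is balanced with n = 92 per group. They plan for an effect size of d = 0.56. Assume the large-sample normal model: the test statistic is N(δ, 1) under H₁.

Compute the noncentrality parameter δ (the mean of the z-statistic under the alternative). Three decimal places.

δ ≈ 3.798

δ = d·√(n/2) = 0.56 × √(92/2) = 3.7981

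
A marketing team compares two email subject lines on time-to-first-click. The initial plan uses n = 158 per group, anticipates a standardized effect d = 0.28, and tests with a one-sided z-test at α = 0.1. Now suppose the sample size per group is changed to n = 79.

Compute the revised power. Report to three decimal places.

With n = 79 per group: δ = d·√(n/2) = 0.28 × √(79/2) = 1.7598. Critical value z_{0.1} = 1.282.
Revised power = P(Z > 1.282 − δ) = Φ(0.478) = 0.6838.

Power ≈ 0.684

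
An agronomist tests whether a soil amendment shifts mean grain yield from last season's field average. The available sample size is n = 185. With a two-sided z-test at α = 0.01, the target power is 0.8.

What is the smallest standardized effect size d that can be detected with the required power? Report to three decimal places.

d ≈ 0.251

Need Φ(δ − 2.576) = 0.8, so δ = 2.576 + 0.842 = 3.417.
(The second rejection-region term Φ(−δ − z_{α/2}) is negligible and dropped.)
δ = d·√n ⇒ d = δ/√n = 3.417/√185 = 0.2513.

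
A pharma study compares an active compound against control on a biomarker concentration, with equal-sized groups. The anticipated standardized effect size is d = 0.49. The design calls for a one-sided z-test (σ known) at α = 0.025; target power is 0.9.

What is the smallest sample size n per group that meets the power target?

n = 88 per group

For power 0.9 need Φ(δ − z_{0.025}) = 0.9, so δ = z_{0.025} + z_{0.10} = 1.960 + 1.282 = 3.242.
δ = d·√(n/2) ⇒ n = 2(δ/d)² = 2 × (3.242 / 0.49)² = 87.53.
Round up to the next whole unit.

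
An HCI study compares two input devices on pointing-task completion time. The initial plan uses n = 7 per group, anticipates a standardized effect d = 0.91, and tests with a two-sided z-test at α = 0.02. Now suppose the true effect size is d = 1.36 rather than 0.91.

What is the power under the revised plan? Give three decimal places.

Power ≈ 0.586

With d = 1.36: δ = d·√(n/2) = 1.36 × √(7/2) = 2.5443. Critical value z_{0.01} = 2.326.
Revised power = Φ(δ − 2.326) + Φ(−δ − 2.326) = Φ(0.218) + Φ(-4.871) = 0.5863 + 0.0000 = 0.5863.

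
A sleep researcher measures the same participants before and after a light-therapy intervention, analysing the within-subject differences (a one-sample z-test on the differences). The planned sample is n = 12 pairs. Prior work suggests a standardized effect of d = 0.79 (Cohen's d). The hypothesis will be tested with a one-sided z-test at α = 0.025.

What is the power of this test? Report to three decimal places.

Power ≈ 0.781

Noncentrality parameter: δ = d·√n = 0.79 × √12 = 2.7366
Critical value for a one-sided test at α = 0.025: z_α = 1.960.
Power = P(Z > 1.960 − δ) = Φ(0.777) = 0.7813.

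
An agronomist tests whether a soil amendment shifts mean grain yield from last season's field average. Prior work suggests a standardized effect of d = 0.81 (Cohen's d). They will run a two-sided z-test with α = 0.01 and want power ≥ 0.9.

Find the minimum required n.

For power 0.9 need Φ(δ − z_{0.005}) = 0.9, so δ = z_{0.005} + z_{0.10} = 2.576 + 1.282 = 3.857.
(For δ > 0 the lower-tail rejection region contributes negligibly to power, so the one-term inversion is standard.)
δ = d·√n ⇒ n = (δ/d)² = (3.857 / 0.81)² = 22.68.
Rounding up, n = 23.

n = 23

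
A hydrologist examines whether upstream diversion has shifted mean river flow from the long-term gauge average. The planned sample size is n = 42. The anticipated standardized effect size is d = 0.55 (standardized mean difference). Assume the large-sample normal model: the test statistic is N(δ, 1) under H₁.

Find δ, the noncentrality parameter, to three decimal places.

The noncentrality parameter scales effect size by the design's sample-size factor: δ = d·√n = 0.55 × √42 = 3.5644

δ ≈ 3.564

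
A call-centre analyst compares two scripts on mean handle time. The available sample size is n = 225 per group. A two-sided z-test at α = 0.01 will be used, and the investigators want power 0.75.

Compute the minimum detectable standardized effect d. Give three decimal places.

Required noncentrality: δ = z_{0.005} + z_{0.25} = 2.576 + 0.674 = 3.250.
(The second rejection-region term Φ(−δ − z_{α/2}) is negligible and dropped.)
δ = d·√(n/2) ⇒ d = δ/√(n/2) = 3.250/√(225/2) = 0.3064.

d ≈ 0.306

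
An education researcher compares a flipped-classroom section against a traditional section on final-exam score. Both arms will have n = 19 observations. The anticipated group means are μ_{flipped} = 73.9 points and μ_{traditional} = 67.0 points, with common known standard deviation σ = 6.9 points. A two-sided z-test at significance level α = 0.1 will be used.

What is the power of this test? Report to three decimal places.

Standardized effect: d = |μ_{flipped} − μ_{traditional}| / σ = |73.9 − 67.0| / 6.9 = 1.0000
Noncentrality parameter: δ = d·√(n/2) = 1.0000 × √(19/2) = 3.0822
Critical value for a two-sided test at α = 0.1: z_{α/2} = 1.645.
Power = Φ(δ − 1.645) + Φ(−δ − 1.645) = Φ(1.437) + Φ(-4.727) = 0.9247 + 0.0000 = 0.9247.

Power ≈ 0.925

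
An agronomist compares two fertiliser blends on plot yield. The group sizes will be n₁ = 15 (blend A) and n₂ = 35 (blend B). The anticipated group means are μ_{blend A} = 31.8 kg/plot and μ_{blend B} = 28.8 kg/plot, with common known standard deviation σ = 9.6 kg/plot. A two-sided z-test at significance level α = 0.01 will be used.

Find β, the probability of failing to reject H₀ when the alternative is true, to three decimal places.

β ≈ 0.941

Standardized effect: d = |μ_{blend A} − μ_{blend B}| / σ = |31.8 − 28.8| / 9.6 = 0.3125
Noncentrality parameter: δ = d / √(1/n₁ + 1/n₂) = 0.3125 / √(1/15 + 1/35) = 1.0126
Two-sided α = 0.01 → critical value z_{0.005} = 2.576.
Power = Φ(δ − 2.576) + Φ(−δ − 2.576) = Φ(-1.563) + Φ(-3.588) = 0.0590 + 0.0002 = 0.0592.
Type II error: β = 1 − power = 1 − 0.0592 = 0.9408.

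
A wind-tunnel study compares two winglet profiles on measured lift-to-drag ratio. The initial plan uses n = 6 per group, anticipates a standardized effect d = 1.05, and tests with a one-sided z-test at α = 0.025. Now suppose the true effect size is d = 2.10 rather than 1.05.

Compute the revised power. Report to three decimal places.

Power ≈ 0.953

With d = 2.10: δ = d·√(n/2) = 2.10 × √(6/2) = 3.6373. Critical value z_{0.025} = 1.960.
Revised power = P(Z > 1.960 − δ) = Φ(1.677) = 0.9533.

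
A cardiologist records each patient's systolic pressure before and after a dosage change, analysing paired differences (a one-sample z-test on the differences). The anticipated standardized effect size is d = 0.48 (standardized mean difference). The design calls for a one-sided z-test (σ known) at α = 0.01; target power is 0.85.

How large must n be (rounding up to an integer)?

n = 50

For power 0.85 need Φ(δ − z_{0.01}) = 0.85, so δ = z_{0.01} + z_{0.15} = 2.326 + 1.036 = 3.363.
δ = d·√n ⇒ n = (δ/d)² = (3.363 / 0.48)² = 49.08.
Round up to the next whole unit.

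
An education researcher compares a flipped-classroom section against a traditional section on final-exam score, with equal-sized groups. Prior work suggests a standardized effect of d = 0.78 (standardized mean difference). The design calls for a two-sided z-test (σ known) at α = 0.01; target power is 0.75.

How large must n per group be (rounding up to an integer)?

n = 35 per group

Set Φ(δ − 2.576) = 0.75; then δ − 2.576 = Φ⁻¹(0.75) = 0.674, giving δ = 3.250.
(For δ > 0 the lower-tail rejection region contributes negligibly to power, so the one-term inversion is standard.)
δ = d·√(n/2) ⇒ n = 2(δ/d)² = 2 × (3.250 / 0.78)² = 34.73.
Rounding up, n = 35 per group.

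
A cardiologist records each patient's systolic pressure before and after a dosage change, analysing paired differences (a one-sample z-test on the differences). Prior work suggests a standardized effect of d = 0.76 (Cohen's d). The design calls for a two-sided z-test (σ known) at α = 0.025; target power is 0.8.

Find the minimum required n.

Set Φ(δ − 2.241) = 0.8; then δ − 2.241 = Φ⁻¹(0.8) = 0.842, giving δ = 3.083.
(Ignoring the negligible lower-tail rejection probability gives the usual closed-form inversion.)
δ = d·√n ⇒ n = (δ/d)² = (3.083 / 0.76)² = 16.46.
Rounding up, n = 17.

n = 17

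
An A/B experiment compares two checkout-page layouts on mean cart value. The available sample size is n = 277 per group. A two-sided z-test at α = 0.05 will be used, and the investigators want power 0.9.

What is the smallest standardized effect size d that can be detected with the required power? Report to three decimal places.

Required noncentrality: δ = z_{0.025} + z_{0.10} = 1.960 + 1.282 = 3.242.
(Lower-tail contribution to power is negligible for δ > 0.)
δ = d·√(n/2) ⇒ d = δ/√(n/2) = 3.242/√(277/2) = 0.2754.

d ≈ 0.275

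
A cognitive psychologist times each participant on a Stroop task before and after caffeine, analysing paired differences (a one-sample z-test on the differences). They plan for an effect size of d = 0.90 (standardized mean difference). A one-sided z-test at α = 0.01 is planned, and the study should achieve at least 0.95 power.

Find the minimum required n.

Set Φ(δ − 2.326) = 0.95; then δ − 2.326 = Φ⁻¹(0.95) = 1.645, giving δ = 3.971.
δ = d·√n ⇒ n = (δ/d)² = (3.971 / 0.90)² = 19.47.
Round up to the next whole unit.

n = 20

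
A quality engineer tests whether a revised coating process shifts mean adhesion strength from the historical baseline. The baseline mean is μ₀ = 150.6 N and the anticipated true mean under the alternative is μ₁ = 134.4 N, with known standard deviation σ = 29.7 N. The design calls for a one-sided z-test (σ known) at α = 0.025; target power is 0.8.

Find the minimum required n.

n = 27

Standardized effect: d = |μ₁ − μ₀| / σ = |134.4 − 150.6| / 29.7 = 0.5455
Set Φ(δ − 1.960) = 0.8; then δ − 1.960 = Φ⁻¹(0.8) = 0.842, giving δ = 2.802.
δ = d·√n ⇒ n = (δ/d)² = (2.802 / 0.5455)² = 26.38.
Round up to the next whole unit.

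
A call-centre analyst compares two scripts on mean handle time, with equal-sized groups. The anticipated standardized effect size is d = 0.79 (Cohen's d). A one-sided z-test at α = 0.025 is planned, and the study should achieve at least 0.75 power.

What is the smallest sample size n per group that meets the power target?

For power 0.75 need Φ(δ − z_{0.025}) = 0.75, so δ = z_{0.025} + z_{0.25} = 1.960 + 0.674 = 2.634.
δ = d·√(n/2) ⇒ n = 2(δ/d)² = 2 × (2.634 / 0.79)² = 22.24.
Round up to the next whole unit.

n = 23 per group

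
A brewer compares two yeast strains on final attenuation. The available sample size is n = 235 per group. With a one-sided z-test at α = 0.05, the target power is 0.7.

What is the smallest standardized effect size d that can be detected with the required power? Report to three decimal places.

d ≈ 0.200

Required noncentrality: δ = z_{0.05} + z_{0.30} = 1.645 + 0.524 = 2.169.
δ = d·√(n/2) ⇒ d = δ/√(n/2) = 2.169/√(235/2) = 0.2001.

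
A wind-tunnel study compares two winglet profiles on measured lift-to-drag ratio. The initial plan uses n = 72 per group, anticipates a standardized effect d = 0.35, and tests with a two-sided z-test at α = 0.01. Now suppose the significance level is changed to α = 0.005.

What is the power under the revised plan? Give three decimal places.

Power ≈ 0.240

δ = d·√(n/2) = 0.35 × √(72/2) = 2.1000 (unchanged). New critical value: z_{0.0025} = 2.807.
Revised power = Φ(δ − 2.807) + Φ(−δ − 2.807) = Φ(-0.707) + Φ(-4.907) = 0.2398 + 0.0000 = 0.2398.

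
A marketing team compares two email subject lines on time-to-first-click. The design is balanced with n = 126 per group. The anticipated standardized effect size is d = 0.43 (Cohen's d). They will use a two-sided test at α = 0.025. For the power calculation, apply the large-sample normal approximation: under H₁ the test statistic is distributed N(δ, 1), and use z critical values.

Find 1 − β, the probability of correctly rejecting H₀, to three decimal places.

Power ≈ 0.879

Noncentrality parameter: δ = d·√(n/2) = 0.43 × √(126/2) = 3.4130
Critical value for a two-sided test at α = 0.025: z_{α/2} = 2.241.
Power = Φ(δ − 2.241) + Φ(−δ − 2.241) = Φ(1.172) + Φ(-5.654) = 0.8793 + 0.0000 = 0.8793.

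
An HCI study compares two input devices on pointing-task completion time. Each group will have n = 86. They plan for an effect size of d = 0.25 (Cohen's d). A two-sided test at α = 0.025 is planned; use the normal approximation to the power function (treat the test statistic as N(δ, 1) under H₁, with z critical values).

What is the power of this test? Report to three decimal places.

Power ≈ 0.274

Noncentrality parameter: λ = d·√(n/2) = 0.25 × √(86/2) = 1.6394
Critical value for a two-sided test at α = 0.025: z_{α/2} = 2.241.
Power = Φ(λ − 2.241) + Φ(−λ − 2.241) = Φ(-0.602) + Φ(-3.881) = 0.2736 + 0.0001 = 0.2736.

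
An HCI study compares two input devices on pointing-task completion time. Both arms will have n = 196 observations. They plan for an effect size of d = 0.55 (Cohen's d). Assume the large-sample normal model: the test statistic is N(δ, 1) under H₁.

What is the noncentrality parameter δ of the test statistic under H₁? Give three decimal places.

δ = d·√(n/2) = 0.55 × √(196/2) = 5.4447

δ ≈ 5.445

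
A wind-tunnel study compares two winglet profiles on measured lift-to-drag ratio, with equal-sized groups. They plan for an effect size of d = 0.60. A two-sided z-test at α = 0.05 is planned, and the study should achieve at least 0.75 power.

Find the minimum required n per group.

n = 39 per group

For power 0.75 need Φ(δ − z_{0.025}) = 0.75, so δ = z_{0.025} + z_{0.25} = 1.960 + 0.674 = 2.634.
(For δ > 0 the lower-tail rejection region contributes negligibly to power, so the one-term inversion is standard.)
δ = d·√(n/2) ⇒ n = 2(δ/d)² = 2 × (2.634 / 0.60)² = 38.56.
Round up to the next whole unit.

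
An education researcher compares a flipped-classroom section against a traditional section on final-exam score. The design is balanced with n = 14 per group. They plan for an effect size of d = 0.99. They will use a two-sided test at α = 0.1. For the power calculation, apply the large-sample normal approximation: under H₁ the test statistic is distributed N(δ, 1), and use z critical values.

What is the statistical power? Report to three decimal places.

Power ≈ 0.835

Noncentrality parameter: δ = d·√(n/2) = 0.99 × √(14/2) = 2.6193
Two-sided α = 0.1 → critical value z_{0.05} = 1.645.
Power = Φ(δ − 1.645) + Φ(−δ − 1.645) = Φ(0.974) + Φ(-4.264) = 0.8351 + 0.0000 = 0.8351.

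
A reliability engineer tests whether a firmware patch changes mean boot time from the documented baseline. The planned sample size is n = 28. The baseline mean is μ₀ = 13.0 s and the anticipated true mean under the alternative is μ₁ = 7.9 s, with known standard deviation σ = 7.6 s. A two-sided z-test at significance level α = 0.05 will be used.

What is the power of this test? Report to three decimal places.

Standardized effect: d = |μ₁ − μ₀| / σ = |7.9 − 13.0| / 7.6 = 0.6711
Noncentrality parameter: δ = d·√n = 0.6711 × √28 = 3.5509
Two-sided α = 0.05 → critical value z_{0.025} = 1.960.
Power = Φ(δ − 1.960) + Φ(−δ − 1.960) = Φ(1.591) + Φ(-5.511) = 0.9442 + 0.0000 = 0.9442.

Power ≈ 0.944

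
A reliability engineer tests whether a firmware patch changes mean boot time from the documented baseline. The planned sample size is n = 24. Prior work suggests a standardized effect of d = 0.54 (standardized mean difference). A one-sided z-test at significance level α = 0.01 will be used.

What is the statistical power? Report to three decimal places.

Noncentrality parameter: δ = d·√n = 0.54 × √24 = 2.6454
One-sided α = 0.01 → critical value z_{0.01} = 2.326.
Power = Φ(δ − 2.326) = Φ(0.319) = 0.6252.

Power ≈ 0.625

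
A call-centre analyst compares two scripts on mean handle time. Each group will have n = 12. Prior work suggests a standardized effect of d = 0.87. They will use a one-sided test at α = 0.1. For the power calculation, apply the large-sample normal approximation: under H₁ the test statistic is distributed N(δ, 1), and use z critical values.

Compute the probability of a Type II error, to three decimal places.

Noncentrality parameter: δ = d·√(n/2) = 0.87 × √(12/2) = 2.1311
One-sided α = 0.1 → critical value z_{0.1} = 1.282.
Power = P(Z > 1.282 − δ) = Φ(0.850) = 0.8022.
Type II error: β = 1 − power = 1 − 0.8022 = 0.1978.

β ≈ 0.198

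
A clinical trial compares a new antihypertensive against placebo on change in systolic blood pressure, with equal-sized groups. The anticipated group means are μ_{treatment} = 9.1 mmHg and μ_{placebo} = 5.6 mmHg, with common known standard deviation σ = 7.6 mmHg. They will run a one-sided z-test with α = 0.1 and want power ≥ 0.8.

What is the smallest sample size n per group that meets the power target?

Standardized effect: d = |μ_{treatment} − μ_{placebo}| / σ = |9.1 − 5.6| / 7.6 = 0.4605
Set Φ(δ − 1.282) = 0.8; then δ − 1.282 = Φ⁻¹(0.8) = 0.842, giving δ = 2.123.
δ = d·√(n/2) ⇒ n = 2(δ/d)² = 2 × (2.123 / 0.4605)² = 42.51.
Round up to the next whole unit.

n = 43 per group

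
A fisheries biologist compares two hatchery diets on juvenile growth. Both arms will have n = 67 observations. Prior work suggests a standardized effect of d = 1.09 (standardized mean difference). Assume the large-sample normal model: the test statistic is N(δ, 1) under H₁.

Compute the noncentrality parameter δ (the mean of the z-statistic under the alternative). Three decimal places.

δ ≈ 6.309

The noncentrality parameter scales effect size by the design's sample-size factor: δ = d·√(n/2) = 1.09 × √(67/2) = 6.3088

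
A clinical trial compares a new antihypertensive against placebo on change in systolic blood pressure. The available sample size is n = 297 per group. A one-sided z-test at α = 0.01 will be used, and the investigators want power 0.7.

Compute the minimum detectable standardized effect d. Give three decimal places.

d ≈ 0.234

Need Φ(δ − 2.326) = 0.7, so δ = 2.326 + 0.524 = 2.851.
δ = d·√(n/2) ⇒ d = δ/√(n/2) = 2.851/√(297/2) = 0.2339.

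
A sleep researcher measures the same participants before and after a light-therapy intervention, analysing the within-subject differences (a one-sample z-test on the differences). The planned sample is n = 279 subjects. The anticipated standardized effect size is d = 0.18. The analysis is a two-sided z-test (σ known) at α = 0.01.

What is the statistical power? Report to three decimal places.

Noncentrality parameter: λ = d·√n = 0.18 × √279 = 3.0066
Two-sided α = 0.01 → critical value z_{0.005} = 2.576.
Power = Φ(λ − 2.576) + Φ(−λ − 2.576) = Φ(0.431) + Φ(-5.582) = 0.6667 + 0.0000 = 0.6667.

Power ≈ 0.667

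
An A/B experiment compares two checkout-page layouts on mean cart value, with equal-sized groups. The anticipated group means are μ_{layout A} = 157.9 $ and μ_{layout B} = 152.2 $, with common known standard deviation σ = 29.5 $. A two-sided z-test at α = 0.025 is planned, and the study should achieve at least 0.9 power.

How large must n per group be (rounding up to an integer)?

n = 665 per group

Standardized effect: d = |μ_{layout A} − μ_{layout B}| / σ = |157.9 − 152.2| / 29.5 = 0.1932
Set Φ(δ − 2.241) = 0.9; then δ − 2.241 = Φ⁻¹(0.9) = 1.282, giving δ = 3.523.
(The Φ(−δ − z_{α/2}) term is vanishingly small for δ > 0 and is dropped in the standard sample-size formula.)
δ = d·√(n/2) ⇒ n = 2(δ/d)² = 2 × (3.523 / 0.1932)² = 664.87.
Rounding up, n = 665 per group.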